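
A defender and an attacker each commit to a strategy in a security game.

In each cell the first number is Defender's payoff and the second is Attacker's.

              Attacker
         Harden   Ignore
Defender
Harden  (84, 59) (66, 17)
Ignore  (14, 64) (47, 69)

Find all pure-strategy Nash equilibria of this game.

(Harden, Harden)

For each strategy profile, look for a profitable unilateral deviation.
(Harden, Harden): Defender gets 84, best alternative 14; Attacker gets 59, best alternative 17. No profitable deviation — NE.
(Harden, Ignore): Attacker can switch to Harden (17 → 59). Not NE.
(Ignore, Harden): Defender can switch to Harden (14 → 84). Not NE.
(Ignore, Ignore): Defender can switch to Harden (47 → 66). Not NE.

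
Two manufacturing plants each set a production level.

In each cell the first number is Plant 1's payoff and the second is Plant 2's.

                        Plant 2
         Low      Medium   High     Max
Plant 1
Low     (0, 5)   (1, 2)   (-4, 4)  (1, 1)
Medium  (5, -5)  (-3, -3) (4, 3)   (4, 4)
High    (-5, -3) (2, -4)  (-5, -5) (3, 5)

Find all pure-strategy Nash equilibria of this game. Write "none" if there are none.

Pure NE: (Medium, Max)

For each player, find the best response to each opponent profile; mutual best responses are the pure NE.
Plant 1 against Low: payoffs 0, 5, -5 → best response Medium.
Plant 1 against Medium: payoffs 1, -3, 2 → best response High.
Plant 1 against High: payoffs -4, 4, -5 → best response Medium.
Plant 1 against Max: payoffs 1, 4, 3 → best response Medium.
Plant 2 against Low: payoffs 5, 2, 4, 1 → best response Low.
Plant 2 against Medium: payoffs -5, -3, 3, 4 → best response Max.
Plant 2 against High: payoffs -3, -4, -5, 5 → best response Max.
Mutual best responses: (Medium, Max).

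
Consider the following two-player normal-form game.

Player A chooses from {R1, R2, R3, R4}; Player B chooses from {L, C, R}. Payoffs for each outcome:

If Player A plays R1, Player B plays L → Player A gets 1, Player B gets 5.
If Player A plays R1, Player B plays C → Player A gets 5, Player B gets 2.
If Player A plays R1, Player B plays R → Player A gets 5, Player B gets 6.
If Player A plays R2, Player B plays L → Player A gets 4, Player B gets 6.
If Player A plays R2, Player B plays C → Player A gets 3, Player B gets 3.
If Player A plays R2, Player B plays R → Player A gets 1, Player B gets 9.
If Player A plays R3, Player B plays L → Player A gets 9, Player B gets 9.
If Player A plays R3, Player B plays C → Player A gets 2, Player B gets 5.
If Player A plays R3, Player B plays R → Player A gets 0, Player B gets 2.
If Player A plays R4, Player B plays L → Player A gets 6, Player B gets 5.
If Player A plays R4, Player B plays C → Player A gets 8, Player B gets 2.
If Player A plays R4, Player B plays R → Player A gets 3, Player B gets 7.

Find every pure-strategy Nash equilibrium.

Player A against L: payoffs 1, 4, 9, 6 → best response R3.
Player A against C: payoffs 5, 3, 2, 8 → best response R4.
Player A against R: payoffs 5, 1, 0, 3 → best response R1.
Player B against R1: payoffs 5, 2, 6 → best response R.
Player B against R2: payoffs 6, 3, 9 → best response R.
Player B against R3: payoffs 9, 5, 2 → best response L.
Player B against R4: payoffs 5, 2, 7 → best response R.
Mutual best responses: (R1, R); (R3, L).

Pure-strategy Nash equilibria: (R1, R), (R3, L)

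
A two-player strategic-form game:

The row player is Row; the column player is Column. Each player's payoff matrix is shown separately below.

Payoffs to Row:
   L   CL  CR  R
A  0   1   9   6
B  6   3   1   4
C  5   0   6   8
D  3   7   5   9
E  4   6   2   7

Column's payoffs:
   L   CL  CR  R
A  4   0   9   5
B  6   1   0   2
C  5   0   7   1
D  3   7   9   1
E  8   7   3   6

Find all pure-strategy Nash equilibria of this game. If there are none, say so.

For each player, find the best response to each opponent profile; mutual best responses are the pure NE.
Row against L: payoffs 0, 6, 5, 3, 4 → best response B.
Row against CL: payoffs 1, 3, 0, 7, 6 → best response D.
Row against CR: payoffs 9, 1, 6, 5, 2 → best response A.
Row against R: payoffs 6, 4, 8, 9, 7 → best response D.
Column against A: payoffs 4, 0, 9, 5 → best response CR.
Column against B: payoffs 6, 1, 0, 2 → best response L.
Column against C: payoffs 5, 0, 7, 1 → best response CR.
Column against D: payoffs 3, 7, 9, 1 → best response CR.
Column against E: payoffs 8, 7, 3, 6 → best response L.
Mutual best responses: (A, CR); (B, L).

The pure Nash equilibria are (A, CR) and (B, L).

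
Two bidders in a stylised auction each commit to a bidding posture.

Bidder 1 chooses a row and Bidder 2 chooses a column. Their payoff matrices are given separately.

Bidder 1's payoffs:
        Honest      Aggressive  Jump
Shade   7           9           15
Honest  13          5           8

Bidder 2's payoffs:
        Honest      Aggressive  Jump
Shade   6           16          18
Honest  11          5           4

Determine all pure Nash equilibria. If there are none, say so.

Pure-strategy Nash equilibria: (Shade, Jump); (Honest, Honest)

Bidder 1 against Honest: payoffs 7, 13 → best response Honest.
Bidder 1 against Aggressive: payoffs 9, 5 → best response Shade.
Bidder 1 against Jump: payoffs 15, 8 → best response Shade.
Bidder 2 against Shade: payoffs 6, 16, 18 → best response Jump.
Bidder 2 against Honest: payoffs 11, 5, 4 → best response Honest.
Mutual best responses: (Shade, Jump); (Honest, Honest).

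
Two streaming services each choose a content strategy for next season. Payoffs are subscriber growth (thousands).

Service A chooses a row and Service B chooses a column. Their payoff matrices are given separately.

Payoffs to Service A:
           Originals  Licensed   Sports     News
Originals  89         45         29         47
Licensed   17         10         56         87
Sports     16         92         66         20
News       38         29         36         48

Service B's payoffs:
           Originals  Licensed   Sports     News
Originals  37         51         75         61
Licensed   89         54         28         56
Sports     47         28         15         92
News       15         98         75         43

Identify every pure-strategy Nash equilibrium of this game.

There is no pure-strategy Nash equilibrium.

Service A against Originals: payoffs 89, 17, 16, 38 → best response Originals.
Service A against Licensed: payoffs 45, 10, 92, 29 → best response Sports.
Service A against Sports: payoffs 29, 56, 66, 36 → best response Sports.
Service A against News: payoffs 47, 87, 20, 48 → best response Licensed.
Service B against Originals: payoffs 37, 51, 75, 61 → best response Sports.
Service B against Licensed: payoffs 89, 54, 28, 56 → best response Originals.
Service B against Sports: payoffs 47, 28, 15, 92 → best response News.
Service B against News: payoffs 15, 98, 75, 43 → best response Licensed.
No profile is a mutual best response for all players.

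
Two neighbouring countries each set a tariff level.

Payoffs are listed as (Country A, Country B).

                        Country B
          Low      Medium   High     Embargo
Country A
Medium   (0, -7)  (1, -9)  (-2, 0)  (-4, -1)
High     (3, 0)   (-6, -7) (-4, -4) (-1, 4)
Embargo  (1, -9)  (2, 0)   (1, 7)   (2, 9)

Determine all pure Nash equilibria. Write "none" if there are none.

Country A against Low: payoffs 0, 3, 1 → best response High.
Country A against Medium: payoffs 1, -6, 2 → best response Embargo.
Country A against High: payoffs -2, -4, 1 → best response Embargo.
Country A against Embargo: payoffs -4, -1, 2 → best response Embargo.
Country B against Medium: payoffs -7, -9, 0, -1 → best response High.
Country B against High: payoffs 0, -7, -4, 4 → best response Embargo.
Country B against Embargo: payoffs -9, 0, 7, 9 → best response Embargo.
Mutual best responses: (Embargo, Embargo).

The unique pure-strategy Nash equilibrium is (Embargo, Embargo).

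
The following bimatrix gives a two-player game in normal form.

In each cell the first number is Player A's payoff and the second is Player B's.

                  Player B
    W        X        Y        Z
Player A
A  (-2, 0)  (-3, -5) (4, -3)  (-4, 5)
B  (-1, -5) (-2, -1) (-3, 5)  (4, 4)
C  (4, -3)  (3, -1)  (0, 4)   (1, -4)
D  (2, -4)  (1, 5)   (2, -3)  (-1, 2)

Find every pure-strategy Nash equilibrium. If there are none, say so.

There is no pure-strategy Nash equilibrium.

For each strategy profile, look for a profitable unilateral deviation.
(A, W): Player A can switch to B (-2 → -1). Not NE.
(A, X): Player A can switch to B (-3 → -2). Not NE.
(A, Y): Player B can switch to W (-3 → 0). Not NE.
(A, Z): Player A can switch to B (-4 → 4). Not NE.
(B, W): Player A can switch to C (-1 → 4). Not NE.
(B, X): Player A can switch to C (-2 → 3). Not NE.
(B, Y): Player A can switch to A (-3 → 4). Not NE.
(B, Z): Player B can switch to Y (4 → 5). Not NE.
(C, W): Player B can switch to X (-3 → -1). Not NE.
(C, X): Player B can switch to Y (-1 → 4). Not NE.
(The remaining 6 profiles each have a profitable deviation by the same check.)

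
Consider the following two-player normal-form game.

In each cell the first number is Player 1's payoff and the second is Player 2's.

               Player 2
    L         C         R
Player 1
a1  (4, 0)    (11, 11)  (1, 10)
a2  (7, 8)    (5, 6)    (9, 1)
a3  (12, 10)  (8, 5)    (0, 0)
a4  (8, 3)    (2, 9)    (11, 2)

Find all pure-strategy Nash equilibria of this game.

(a1, C) and (a3, L)

Player 1 against L: payoffs 4, 7, 12, 8 → best response a3.
Player 1 against C: payoffs 11, 5, 8, 2 → best response a1.
Player 1 against R: payoffs 1, 9, 0, 11 → best response a4.
Player 2 against a1: payoffs 0, 11, 10 → best response C.
Player 2 against a2: payoffs 8, 6, 1 → best response L.
Player 2 against a3: payoffs 10, 5, 0 → best response L.
Player 2 against a4: payoffs 3, 9, 2 → best response C.
Mutual best responses: (a1, C); (a3, L).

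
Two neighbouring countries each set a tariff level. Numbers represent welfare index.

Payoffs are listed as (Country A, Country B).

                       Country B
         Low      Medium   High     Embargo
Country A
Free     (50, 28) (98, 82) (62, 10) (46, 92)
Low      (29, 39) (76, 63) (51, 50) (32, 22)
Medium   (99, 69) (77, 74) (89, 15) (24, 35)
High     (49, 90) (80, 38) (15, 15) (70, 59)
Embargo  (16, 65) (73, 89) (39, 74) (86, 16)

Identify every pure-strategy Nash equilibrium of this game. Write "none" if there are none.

Country A against Low: payoffs 50, 29, 99, 49, 16 → best response Medium.
Country A against Medium: payoffs 98, 76, 77, 80, 73 → best response Free.
Country A against High: payoffs 62, 51, 89, 15, 39 → best response Medium.
Country A against Embargo: payoffs 46, 32, 24, 70, 86 → best response Embargo.
Country B against Free: payoffs 28, 82, 10, 92 → best response Embargo.
Country B against Low: payoffs 39, 63, 50, 22 → best response Medium.
Country B against Medium: payoffs 69, 74, 15, 35 → best response Medium.
Country B against High: payoffs 90, 38, 15, 59 → best response Low.
Country B against Embargo: payoffs 65, 89, 74, 16 → best response Medium.
No profile is a mutual best response for all players.

No pure-strategy Nash equilibrium.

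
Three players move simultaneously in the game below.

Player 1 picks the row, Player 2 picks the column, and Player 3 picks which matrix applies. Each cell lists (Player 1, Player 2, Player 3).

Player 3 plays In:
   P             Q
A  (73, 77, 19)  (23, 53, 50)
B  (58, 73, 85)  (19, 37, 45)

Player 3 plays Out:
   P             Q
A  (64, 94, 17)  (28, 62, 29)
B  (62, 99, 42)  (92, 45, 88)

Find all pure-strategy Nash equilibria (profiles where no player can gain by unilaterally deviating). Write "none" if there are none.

Player 1 against (P, In): payoffs 73, 58 → best response A.
Player 1 against (P, Out): payoffs 64, 62 → best response A.
Player 1 against (Q, In): payoffs 23, 19 → best response A.
Player 1 against (Q, Out): payoffs 28, 92 → best response B.
Player 2 against (A, In): payoffs 77, 53 → best response P.
Player 2 against (A, Out): payoffs 94, 62 → best response P.
Player 2 against (B, In): payoffs 73, 37 → best response P.
Player 2 against (B, Out): payoffs 99, 45 → best response P.
Player 3 against (A, P): payoffs 19, 17 → best response In.
Player 3 against (A, Q): payoffs 50, 29 → best response In.
Player 3 against (B, P): payoffs 85, 42 → best response In.
Player 3 against (B, Q): payoffs 45, 88 → best response Out.
Mutual best responses: (A, P, In).

(A, P, In)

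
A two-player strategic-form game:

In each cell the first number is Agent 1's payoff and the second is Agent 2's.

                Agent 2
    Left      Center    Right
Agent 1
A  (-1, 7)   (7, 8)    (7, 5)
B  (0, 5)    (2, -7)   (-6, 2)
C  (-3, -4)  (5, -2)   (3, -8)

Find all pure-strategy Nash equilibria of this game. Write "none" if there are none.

Check each profile: it is a Nash equilibrium iff no player can strictly gain by switching unilaterally.
(A, Left): Agent 1 can switch to B (-1 → 0). Not NE.
(A, Center): Agent 1 gets 7, best alternative 5; Agent 2 gets 8, best alternative 7. No profitable deviation — NE.
(A, Right): Agent 2 can switch to Left (5 → 7). Not NE.
(B, Left): Agent 1 gets 0, best alternative -1; Agent 2 gets 5, best alternative 2. No profitable deviation — NE.
(B, Center): Agent 1 can switch to A (2 → 7). Not NE.
(B, Right): Agent 1 can switch to A (-6 → 7). Not NE.
(C, Left): Agent 1 can switch to A (-3 → -1). Not NE.
(C, Center): Agent 1 can switch to A (5 → 7). Not NE.
(The remaining 1 profile has a profitable deviation by the same check.)

(A, Center), (B, Left)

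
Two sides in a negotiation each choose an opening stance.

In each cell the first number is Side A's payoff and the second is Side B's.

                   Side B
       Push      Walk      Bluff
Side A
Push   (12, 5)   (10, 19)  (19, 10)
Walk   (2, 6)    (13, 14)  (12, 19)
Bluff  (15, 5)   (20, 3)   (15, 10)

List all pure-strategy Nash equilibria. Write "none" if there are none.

No pure-strategy Nash equilibrium.

Side A against Push: payoffs 12, 2, 15 → best response Bluff.
Side A against Walk: payoffs 10, 13, 20 → best response Bluff.
Side A against Bluff: payoffs 19, 12, 15 → best response Push.
Side B against Push: payoffs 5, 19, 10 → best response Walk.
Side B against Walk: payoffs 6, 14, 19 → best response Bluff.
Side B against Bluff: payoffs 5, 3, 10 → best response Bluff.
No profile is a mutual best response for all players.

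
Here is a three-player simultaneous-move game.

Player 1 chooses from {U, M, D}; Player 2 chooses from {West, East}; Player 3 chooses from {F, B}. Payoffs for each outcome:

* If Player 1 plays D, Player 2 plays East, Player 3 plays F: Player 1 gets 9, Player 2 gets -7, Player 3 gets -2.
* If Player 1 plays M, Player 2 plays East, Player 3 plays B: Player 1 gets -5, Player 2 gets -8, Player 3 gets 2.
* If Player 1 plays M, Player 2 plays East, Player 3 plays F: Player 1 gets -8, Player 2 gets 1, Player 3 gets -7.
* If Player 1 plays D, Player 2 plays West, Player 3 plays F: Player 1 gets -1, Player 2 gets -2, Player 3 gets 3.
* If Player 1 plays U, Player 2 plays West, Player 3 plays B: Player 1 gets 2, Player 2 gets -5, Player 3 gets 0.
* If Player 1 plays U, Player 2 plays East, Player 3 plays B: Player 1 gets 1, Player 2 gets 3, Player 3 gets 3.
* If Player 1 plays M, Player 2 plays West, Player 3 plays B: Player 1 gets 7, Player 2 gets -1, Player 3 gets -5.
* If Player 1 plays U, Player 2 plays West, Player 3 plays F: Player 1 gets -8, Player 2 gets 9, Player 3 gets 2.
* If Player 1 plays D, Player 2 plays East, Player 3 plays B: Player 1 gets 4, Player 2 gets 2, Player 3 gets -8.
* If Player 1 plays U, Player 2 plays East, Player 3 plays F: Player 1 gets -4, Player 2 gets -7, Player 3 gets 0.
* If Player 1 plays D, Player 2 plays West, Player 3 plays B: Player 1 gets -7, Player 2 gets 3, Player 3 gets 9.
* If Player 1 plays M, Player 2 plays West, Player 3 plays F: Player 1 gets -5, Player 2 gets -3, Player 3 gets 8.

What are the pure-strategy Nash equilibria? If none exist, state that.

Mark each player's best response to every combination of opponents' strategies; a profile where every player is best-responding is a pure Nash equilibrium.
Player 1 against (West, F): payoffs -8, -5, -1 → best response D.
Player 1 against (West, B): payoffs 2, 7, -7 → best response M.
Player 1 against (East, F): payoffs -4, -8, 9 → best response D.
Player 1 against (East, B): payoffs 1, -5, 4 → best response D.
Player 2 against (U, F): payoffs 9, -7 → best response West.
Player 2 against (U, B): payoffs -5, 3 → best response East.
Player 2 against (M, F): payoffs -3, 1 → best response East.
Player 2 against (M, B): payoffs -1, -8 → best response West.
Player 2 against (D, F): payoffs -2, -7 → best response West.
Player 2 against (D, B): payoffs 3, 2 → best response West.
Player 3 against (U, West): payoffs 2, 0 → best response F.
Player 3 against (U, East): payoffs 0, 3 → best response B.
Player 3 against (M, West): payoffs 8, -5 → best response F.
Player 3 against (M, East): payoffs -7, 2 → best response B.
Player 3 against (D, West): payoffs 3, 9 → best response B.
Player 3 against (D, East): payoffs -2, -8 → best response F.
No profile is a mutual best response for all players.

There is no pure-strategy Nash equilibrium.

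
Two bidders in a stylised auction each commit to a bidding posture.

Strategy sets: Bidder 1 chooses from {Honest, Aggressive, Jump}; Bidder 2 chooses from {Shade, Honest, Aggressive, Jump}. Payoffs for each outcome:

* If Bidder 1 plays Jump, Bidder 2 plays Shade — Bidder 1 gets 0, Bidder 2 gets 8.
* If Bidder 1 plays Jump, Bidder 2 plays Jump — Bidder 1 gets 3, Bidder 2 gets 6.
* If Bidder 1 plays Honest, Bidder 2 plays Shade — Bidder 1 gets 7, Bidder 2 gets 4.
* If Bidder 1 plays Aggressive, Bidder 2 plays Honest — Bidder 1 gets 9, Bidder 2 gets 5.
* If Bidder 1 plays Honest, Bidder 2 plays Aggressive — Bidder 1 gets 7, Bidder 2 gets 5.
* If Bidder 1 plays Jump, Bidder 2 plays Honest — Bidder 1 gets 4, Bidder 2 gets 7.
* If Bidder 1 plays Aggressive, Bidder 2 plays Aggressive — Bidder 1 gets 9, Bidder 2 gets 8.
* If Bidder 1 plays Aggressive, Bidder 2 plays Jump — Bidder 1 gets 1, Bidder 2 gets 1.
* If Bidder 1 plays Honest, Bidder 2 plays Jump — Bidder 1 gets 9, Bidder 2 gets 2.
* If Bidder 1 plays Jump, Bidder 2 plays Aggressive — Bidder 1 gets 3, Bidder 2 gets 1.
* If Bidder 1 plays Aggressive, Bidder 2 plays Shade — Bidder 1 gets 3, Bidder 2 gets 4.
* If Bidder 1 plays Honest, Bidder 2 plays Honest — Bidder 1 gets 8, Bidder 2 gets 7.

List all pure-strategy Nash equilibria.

The unique pure-strategy Nash equilibrium is (Aggressive, Aggressive).

Mark each player's best response to every combination of opponents' strategies; a profile where every player is best-responding is a pure Nash equilibrium.
Bidder 1 against Shade: payoffs 7, 3, 0 → best response Honest.
Bidder 1 against Honest: payoffs 8, 9, 4 → best response Aggressive.
Bidder 1 against Aggressive: payoffs 7, 9, 3 → best response Aggressive.
Bidder 1 against Jump: payoffs 9, 1, 3 → best response Honest.
Bidder 2 against Honest: payoffs 4, 7, 5, 2 → best response Honest.
Bidder 2 against Aggressive: payoffs 4, 5, 8, 1 → best response Aggressive.
Bidder 2 against Jump: payoffs 8, 7, 1, 6 → best response Shade.
Mutual best responses: (Aggressive, Aggressive).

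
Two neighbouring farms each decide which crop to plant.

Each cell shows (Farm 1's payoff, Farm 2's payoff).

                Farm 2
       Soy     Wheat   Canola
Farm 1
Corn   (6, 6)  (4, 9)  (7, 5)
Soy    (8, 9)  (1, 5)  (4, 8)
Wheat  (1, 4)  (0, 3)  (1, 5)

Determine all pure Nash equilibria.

(Corn, Soy): Farm 1 can switch to Soy (6 → 8). Not NE.
(Corn, Wheat): Farm 1 gets 4, best alternative 1; Farm 2 gets 9, best alternative 6. No profitable deviation — NE.
(Corn, Canola): Farm 2 can switch to Soy (5 → 6). Not NE.
(Soy, Soy): Farm 1 gets 8, best alternative 6; Farm 2 gets 9, best alternative 8. No profitable deviation — NE.
(Soy, Wheat): Farm 1 can switch to Corn (1 → 4). Not NE.
(Soy, Canola): Farm 1 can switch to Corn (4 → 7). Not NE.
(Wheat, Soy): Farm 1 can switch to Corn (1 → 6). Not NE.
(Wheat, Wheat): Farm 1 can switch to Corn (0 → 4). Not NE.
(Wheat, Canola): Farm 1 can switch to Corn (1 → 7). Not NE.

(Corn, Wheat), (Soy, Soy)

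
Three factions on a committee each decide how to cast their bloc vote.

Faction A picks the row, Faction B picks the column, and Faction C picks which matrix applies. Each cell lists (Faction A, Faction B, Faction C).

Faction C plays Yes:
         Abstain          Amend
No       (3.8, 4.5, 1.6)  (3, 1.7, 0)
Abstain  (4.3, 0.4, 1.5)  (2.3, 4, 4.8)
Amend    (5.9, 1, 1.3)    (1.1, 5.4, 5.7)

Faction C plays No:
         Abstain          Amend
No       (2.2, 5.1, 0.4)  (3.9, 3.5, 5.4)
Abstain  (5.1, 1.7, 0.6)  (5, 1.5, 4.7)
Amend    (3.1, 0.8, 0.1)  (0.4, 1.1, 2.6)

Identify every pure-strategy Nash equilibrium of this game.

For each strategy profile, look for a profitable unilateral deviation.
(No, Abstain, Yes): Faction A can switch to Abstain (3.8 → 4.3). Not NE.
(No, Abstain, No): Faction A can switch to Abstain (2.2 → 5.1). Not NE.
(No, Amend, Yes): Faction B can switch to Abstain (1.7 → 4.5). Not NE.
(No, Amend, No): Faction A can switch to Abstain (3.9 → 5). Not NE.
(Abstain, Abstain, Yes): Faction A can switch to Amend (4.3 → 5.9). Not NE.
(Abstain, Abstain, No): Faction C can switch to Yes (0.6 → 1.5). Not NE.
(Abstain, Amend, Yes): Faction A can switch to No (2.3 → 3). Not NE.
(Abstain, Amend, No): Faction B can switch to Abstain (1.5 → 1.7). Not NE.
(Amend, Abstain, Yes): Faction B can switch to Amend (1 → 5.4). Not NE.
(Amend, Abstain, No): Faction A can switch to Abstain (3.1 → 5.1). Not NE.
(Amend, Amend, Yes): Faction A can switch to No (1.1 → 3). Not NE.
(Amend, Amend, No): Faction A can switch to No (0.4 → 3.9). Not NE.

none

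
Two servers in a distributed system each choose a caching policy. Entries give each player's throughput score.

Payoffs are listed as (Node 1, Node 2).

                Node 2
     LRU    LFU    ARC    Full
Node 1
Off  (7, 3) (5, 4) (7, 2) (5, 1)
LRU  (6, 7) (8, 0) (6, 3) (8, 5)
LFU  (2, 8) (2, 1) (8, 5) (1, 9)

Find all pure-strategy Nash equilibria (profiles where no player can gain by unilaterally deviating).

Node 1 against LRU: payoffs 7, 6, 2 → best response Off.
Node 1 against LFU: payoffs 5, 8, 2 → best response LRU.
Node 1 against ARC: payoffs 7, 6, 8 → best response LFU.
Node 1 against Full: payoffs 5, 8, 1 → best response LRU.
Node 2 against Off: payoffs 3, 4, 2, 1 → best response LFU.
Node 2 against LRU: payoffs 7, 0, 3, 5 → best response LRU.
Node 2 against LFU: payoffs 8, 1, 5, 9 → best response Full.
No profile is a mutual best response for all players.

There is no pure-strategy Nash equilibrium.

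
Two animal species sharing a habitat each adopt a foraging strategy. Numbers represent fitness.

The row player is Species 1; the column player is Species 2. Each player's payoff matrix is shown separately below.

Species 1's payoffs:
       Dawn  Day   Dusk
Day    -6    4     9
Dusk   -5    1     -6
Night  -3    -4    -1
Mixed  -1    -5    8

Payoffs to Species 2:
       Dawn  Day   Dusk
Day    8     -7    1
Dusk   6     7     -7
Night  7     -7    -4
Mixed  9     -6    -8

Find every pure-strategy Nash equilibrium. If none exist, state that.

Pure NE: (Mixed, Dawn)

(Day, Dawn): Species 1 can switch to Dusk (-6 → -5). Not NE.
(Day, Day): Species 2 can switch to Dawn (-7 → 8). Not NE.
(Day, Dusk): Species 2 can switch to Dawn (1 → 8). Not NE.
(Dusk, Dawn): Species 1 can switch to Night (-5 → -3). Not NE.
(Dusk, Day): Species 1 can switch to Day (1 → 4). Not NE.
(Dusk, Dusk): Species 1 can switch to Day (-6 → 9). Not NE.
(Mixed, Dawn): Species 1 gets -1, best alternative -3; Species 2 gets 9, best alternative -6. No profitable deviation — NE.
(The remaining 5 profiles each have a profitable deviation by the same check.)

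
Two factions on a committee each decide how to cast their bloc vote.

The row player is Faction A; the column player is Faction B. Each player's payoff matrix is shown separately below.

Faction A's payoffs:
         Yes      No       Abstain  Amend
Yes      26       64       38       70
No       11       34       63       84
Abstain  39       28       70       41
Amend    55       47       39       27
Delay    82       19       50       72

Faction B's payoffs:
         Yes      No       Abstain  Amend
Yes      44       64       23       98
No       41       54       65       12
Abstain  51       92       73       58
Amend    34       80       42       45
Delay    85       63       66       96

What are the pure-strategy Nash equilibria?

For each player, find the best response to each opponent profile; mutual best responses are the pure NE.
Faction A against Yes: payoffs 26, 11, 39, 55, 82 → best response Delay.
Faction A against No: payoffs 64, 34, 28, 47, 19 → best response Yes.
Faction A against Abstain: payoffs 38, 63, 70, 39, 50 → best response Abstain.
Faction A against Amend: payoffs 70, 84, 41, 27, 72 → best response No.
Faction B against Yes: payoffs 44, 64, 23, 98 → best response Amend.
Faction B against No: payoffs 41, 54, 65, 12 → best response Abstain.
Faction B against Abstain: payoffs 51, 92, 73, 58 → best response No.
Faction B against Amend: payoffs 34, 80, 42, 45 → best response No.
Faction B against Delay: payoffs 85, 63, 66, 96 → best response Amend.
No profile is a mutual best response for all players.

none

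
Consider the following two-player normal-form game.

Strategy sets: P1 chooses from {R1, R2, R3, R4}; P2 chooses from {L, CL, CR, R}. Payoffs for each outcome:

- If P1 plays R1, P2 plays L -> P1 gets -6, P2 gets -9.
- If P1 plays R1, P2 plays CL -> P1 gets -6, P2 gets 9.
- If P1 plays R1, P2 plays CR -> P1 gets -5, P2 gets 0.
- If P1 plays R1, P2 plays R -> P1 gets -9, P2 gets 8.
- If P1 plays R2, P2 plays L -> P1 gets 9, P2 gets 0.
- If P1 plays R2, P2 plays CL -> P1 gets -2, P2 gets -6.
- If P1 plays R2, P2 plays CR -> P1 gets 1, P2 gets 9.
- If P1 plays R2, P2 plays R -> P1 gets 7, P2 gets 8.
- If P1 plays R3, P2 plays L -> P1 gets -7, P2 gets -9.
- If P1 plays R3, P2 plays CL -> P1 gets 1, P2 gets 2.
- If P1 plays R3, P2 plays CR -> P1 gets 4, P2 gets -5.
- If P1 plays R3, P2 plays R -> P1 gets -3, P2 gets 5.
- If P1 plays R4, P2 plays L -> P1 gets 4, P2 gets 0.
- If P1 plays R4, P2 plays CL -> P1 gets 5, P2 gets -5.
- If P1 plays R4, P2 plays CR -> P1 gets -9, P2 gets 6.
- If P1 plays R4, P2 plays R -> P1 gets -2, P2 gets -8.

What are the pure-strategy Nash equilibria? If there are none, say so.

(R1, L): P1 can switch to R2 (-6 → 9). Not NE.
(R1, CL): P1 can switch to R2 (-6 → -2). Not NE.
(R1, CR): P1 can switch to R2 (-5 → 1). Not NE.
(R1, R): P1 can switch to R2 (-9 → 7). Not NE.
(R2, L): P2 can switch to CR (0 → 9). Not NE.
(R2, CL): P1 can switch to R3 (-2 → 1). Not NE.
(R2, CR): P1 can switch to R3 (1 → 4). Not NE.
(R2, R): P2 can switch to CR (8 → 9). Not NE.
(The remaining 8 profiles each have a profitable deviation by the same check.)

No pure-strategy Nash equilibrium.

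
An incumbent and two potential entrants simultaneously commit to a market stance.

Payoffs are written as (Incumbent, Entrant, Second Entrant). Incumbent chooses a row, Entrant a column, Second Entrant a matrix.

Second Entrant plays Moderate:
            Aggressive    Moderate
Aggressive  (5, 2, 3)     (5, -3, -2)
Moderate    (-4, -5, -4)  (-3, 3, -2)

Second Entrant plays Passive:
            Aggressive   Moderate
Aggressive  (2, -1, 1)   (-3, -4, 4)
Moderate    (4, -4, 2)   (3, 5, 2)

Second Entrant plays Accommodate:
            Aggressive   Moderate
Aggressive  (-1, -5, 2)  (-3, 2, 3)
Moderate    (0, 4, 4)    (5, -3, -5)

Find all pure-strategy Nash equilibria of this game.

The pure Nash equilibria are (Aggressive, Aggressive, Moderate); (Moderate, Aggressive, Accommodate); (Moderate, Moderate, Passive).

For each player, find the best response to each opponent profile; mutual best responses are the pure NE.
Incumbent against (Aggressive, Moderate): payoffs 5, -4 → best response Aggressive.
Incumbent against (Aggressive, Passive): payoffs 2, 4 → best response Moderate.
Incumbent against (Aggressive, Accommodate): payoffs -1, 0 → best response Moderate.
Incumbent against (Moderate, Moderate): payoffs 5, -3 → best response Aggressive.
Incumbent against (Moderate, Passive): payoffs -3, 3 → best response Moderate.
Incumbent against (Moderate, Accommodate): payoffs -3, 5 → best response Moderate.
Entrant against (Aggressive, Moderate): payoffs 2, -3 → best response Aggressive.
Entrant against (Aggressive, Passive): payoffs -1, -4 → best response Aggressive.
Entrant against (Aggressive, Accommodate): payoffs -5, 2 → best response Moderate.
Entrant against (Moderate, Moderate): payoffs -5, 3 → best response Moderate.
Entrant against (Moderate, Passive): payoffs -4, 5 → best response Moderate.
Entrant against (Moderate, Accommodate): payoffs 4, -3 → best response Aggressive.
Second Entrant against (Aggressive, Aggressive): payoffs 3, 1, 2 → best response Moderate.
Second Entrant against (Aggressive, Moderate): payoffs -2, 4, 3 → best response Passive.
Second Entrant against (Moderate, Aggressive): payoffs -4, 2, 4 → best response Accommodate.
Second Entrant against (Moderate, Moderate): payoffs -2, 2, -5 → best response Passive.
Mutual best responses: (Aggressive, Aggressive, Moderate); (Moderate, Aggressive, Accommodate); (Moderate, Moderate, Passive).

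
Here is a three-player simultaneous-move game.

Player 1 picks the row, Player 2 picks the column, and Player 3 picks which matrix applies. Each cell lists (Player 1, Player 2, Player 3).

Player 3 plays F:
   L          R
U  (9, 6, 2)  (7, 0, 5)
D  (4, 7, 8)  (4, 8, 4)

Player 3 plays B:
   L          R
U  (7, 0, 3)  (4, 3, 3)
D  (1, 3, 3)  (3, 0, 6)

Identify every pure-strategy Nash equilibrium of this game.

(U, L, F): Player 3 can switch to B (2 → 3). Not NE.
(U, L, B): Player 2 can switch to R (0 → 3). Not NE.
(U, R, F): Player 2 can switch to L (0 → 6). Not NE.
(U, R, B): Player 3 can switch to F (3 → 5). Not NE.
(D, L, F): Player 1 can switch to U (4 → 9). Not NE.
(D, L, B): Player 1 can switch to U (1 → 7). Not NE.
(The remaining 2 profiles each have a profitable deviation by the same check.)

none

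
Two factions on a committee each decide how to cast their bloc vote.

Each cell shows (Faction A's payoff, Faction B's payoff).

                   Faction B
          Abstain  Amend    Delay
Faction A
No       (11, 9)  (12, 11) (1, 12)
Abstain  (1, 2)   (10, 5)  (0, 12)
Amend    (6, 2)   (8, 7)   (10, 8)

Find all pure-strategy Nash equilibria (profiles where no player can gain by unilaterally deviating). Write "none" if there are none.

(Amend, Delay)

(No, Abstain): Faction B can switch to Amend (9 → 11). Not NE.
(No, Amend): Faction B can switch to Delay (11 → 12). Not NE.
(No, Delay): Faction A can switch to Amend (1 → 10). Not NE.
(Abstain, Abstain): Faction A can switch to No (1 → 11). Not NE.
(Abstain, Amend): Faction A can switch to No (10 → 12). Not NE.
(Abstain, Delay): Faction A can switch to No (0 → 1). Not NE.
(Amend, Delay): Faction A gets 10, best alternative 1; Faction B gets 8, best alternative 7. No profitable deviation — NE.
(The remaining 2 profiles each have a profitable deviation by the same check.)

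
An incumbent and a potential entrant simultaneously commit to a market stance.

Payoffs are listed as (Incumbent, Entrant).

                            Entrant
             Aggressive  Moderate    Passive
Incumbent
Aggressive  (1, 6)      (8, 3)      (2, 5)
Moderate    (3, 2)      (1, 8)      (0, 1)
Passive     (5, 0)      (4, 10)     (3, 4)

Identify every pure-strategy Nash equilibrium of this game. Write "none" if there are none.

For each strategy profile, look for a profitable unilateral deviation.
(Aggressive, Aggressive): Incumbent can switch to Moderate (1 → 3). Not NE.
(Aggressive, Moderate): Entrant can switch to Aggressive (3 → 6). Not NE.
(Aggressive, Passive): Incumbent can switch to Passive (2 → 3). Not NE.
(Moderate, Aggressive): Incumbent can switch to Passive (3 → 5). Not NE.
(Moderate, Moderate): Incumbent can switch to Aggressive (1 → 8). Not NE.
(Moderate, Passive): Incumbent can switch to Aggressive (0 → 2). Not NE.
(Passive, Aggressive): Entrant can switch to Moderate (0 → 10). Not NE.
(Passive, Moderate): Incumbent can switch to Aggressive (4 → 8). Not NE.
(The remaining 1 profile has a profitable deviation by the same check.)

none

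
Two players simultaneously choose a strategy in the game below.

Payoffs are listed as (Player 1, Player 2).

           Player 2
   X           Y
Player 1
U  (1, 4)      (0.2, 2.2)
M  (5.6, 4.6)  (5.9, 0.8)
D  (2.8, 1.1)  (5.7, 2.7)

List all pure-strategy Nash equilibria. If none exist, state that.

Mark each player's best response to every combination of opponents' strategies; a profile where every player is best-responding is a pure Nash equilibrium.
Player 1 against X: payoffs 1, 5.6, 2.8 → best response M.
Player 1 against Y: payoffs 0.2, 5.9, 5.7 → best response M.
Player 2 against U: payoffs 4, 2.2 → best response X.
Player 2 against M: payoffs 4.6, 0.8 → best response X.
Player 2 against D: payoffs 1.1, 2.7 → best response Y.
Mutual best responses: (M, X).

Pure NE: (M, X)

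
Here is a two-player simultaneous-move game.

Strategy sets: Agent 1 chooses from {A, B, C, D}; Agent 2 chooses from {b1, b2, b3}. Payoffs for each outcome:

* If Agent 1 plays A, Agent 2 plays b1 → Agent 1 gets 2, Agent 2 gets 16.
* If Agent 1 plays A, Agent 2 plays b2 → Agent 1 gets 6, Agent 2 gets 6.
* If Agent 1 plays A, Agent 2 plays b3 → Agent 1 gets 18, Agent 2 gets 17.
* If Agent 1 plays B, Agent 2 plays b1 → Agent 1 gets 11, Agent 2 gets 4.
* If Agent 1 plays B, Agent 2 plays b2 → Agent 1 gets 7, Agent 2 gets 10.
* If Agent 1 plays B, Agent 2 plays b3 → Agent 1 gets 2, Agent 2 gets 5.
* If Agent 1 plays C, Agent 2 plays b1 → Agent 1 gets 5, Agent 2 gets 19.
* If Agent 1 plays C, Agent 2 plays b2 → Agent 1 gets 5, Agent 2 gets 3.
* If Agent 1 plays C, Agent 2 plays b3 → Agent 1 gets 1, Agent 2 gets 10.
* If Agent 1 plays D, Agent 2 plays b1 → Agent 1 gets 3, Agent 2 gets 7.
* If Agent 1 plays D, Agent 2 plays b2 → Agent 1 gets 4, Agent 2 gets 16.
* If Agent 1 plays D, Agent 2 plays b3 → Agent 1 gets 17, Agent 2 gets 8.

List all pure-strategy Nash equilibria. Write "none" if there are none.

The pure Nash equilibria are (A, b3) and (B, b2).

(A, b1): Agent 1 can switch to B (2 → 11). Not NE.
(A, b2): Agent 1 can switch to B (6 → 7). Not NE.
(A, b3): Agent 1 gets 18, best alternative 17; Agent 2 gets 17, best alternative 16. No profitable deviation — NE.
(B, b1): Agent 2 can switch to b2 (4 → 10). Not NE.
(B, b2): Agent 1 gets 7, best alternative 6; Agent 2 gets 10, best alternative 5. No profitable deviation — NE.
(B, b3): Agent 1 can switch to A (2 → 18). Not NE.
(C, b1): Agent 1 can switch to B (5 → 11). Not NE.
(C, b2): Agent 1 can switch to A (5 → 6). Not NE.
(C, b3): Agent 1 can switch to A (1 → 18). Not NE.
(D, b1): Agent 1 can switch to B (3 → 11). Not NE.
(The remaining 2 profiles each have a profitable deviation by the same check.)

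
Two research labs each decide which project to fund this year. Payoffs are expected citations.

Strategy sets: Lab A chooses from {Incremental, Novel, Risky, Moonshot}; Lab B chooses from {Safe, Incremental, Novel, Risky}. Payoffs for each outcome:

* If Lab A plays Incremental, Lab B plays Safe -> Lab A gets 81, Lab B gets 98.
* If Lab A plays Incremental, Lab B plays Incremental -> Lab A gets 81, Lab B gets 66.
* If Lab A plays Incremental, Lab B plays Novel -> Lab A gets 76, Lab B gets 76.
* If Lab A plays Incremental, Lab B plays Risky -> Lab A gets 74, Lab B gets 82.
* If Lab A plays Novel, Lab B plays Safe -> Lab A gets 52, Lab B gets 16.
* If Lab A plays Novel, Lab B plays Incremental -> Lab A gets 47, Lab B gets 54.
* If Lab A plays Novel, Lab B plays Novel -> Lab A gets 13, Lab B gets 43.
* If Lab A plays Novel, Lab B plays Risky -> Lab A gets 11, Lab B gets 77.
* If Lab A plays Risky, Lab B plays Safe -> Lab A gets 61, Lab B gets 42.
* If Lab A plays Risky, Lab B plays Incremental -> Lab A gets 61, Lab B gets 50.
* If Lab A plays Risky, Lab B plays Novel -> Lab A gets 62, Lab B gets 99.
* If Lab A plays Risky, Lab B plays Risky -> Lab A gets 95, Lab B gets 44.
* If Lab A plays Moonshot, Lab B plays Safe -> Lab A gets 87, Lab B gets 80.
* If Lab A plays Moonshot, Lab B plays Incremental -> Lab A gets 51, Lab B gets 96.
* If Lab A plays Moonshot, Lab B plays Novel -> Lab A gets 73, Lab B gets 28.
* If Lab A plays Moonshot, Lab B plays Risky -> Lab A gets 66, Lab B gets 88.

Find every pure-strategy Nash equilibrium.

For each strategy profile, look for a profitable unilateral deviation.
(Incremental, Safe): Lab A can switch to Moonshot (81 → 87). Not NE.
(Incremental, Incremental): Lab B can switch to Safe (66 → 98). Not NE.
(Incremental, Novel): Lab B can switch to Safe (76 → 98). Not NE.
(Incremental, Risky): Lab A can switch to Risky (74 → 95). Not NE.
(Novel, Safe): Lab A can switch to Incremental (52 → 81). Not NE.
(Novel, Incremental): Lab A can switch to Incremental (47 → 81). Not NE.
(Novel, Novel): Lab A can switch to Incremental (13 → 76). Not NE.
(Novel, Risky): Lab A can switch to Incremental (11 → 74). Not NE.
(Risky, Safe): Lab A can switch to Incremental (61 → 81). Not NE.
(Risky, Incremental): Lab A can switch to Incremental (61 → 81). Not NE.
(The remaining 6 profiles each have a profitable deviation by the same check.)

No pure-strategy Nash equilibrium.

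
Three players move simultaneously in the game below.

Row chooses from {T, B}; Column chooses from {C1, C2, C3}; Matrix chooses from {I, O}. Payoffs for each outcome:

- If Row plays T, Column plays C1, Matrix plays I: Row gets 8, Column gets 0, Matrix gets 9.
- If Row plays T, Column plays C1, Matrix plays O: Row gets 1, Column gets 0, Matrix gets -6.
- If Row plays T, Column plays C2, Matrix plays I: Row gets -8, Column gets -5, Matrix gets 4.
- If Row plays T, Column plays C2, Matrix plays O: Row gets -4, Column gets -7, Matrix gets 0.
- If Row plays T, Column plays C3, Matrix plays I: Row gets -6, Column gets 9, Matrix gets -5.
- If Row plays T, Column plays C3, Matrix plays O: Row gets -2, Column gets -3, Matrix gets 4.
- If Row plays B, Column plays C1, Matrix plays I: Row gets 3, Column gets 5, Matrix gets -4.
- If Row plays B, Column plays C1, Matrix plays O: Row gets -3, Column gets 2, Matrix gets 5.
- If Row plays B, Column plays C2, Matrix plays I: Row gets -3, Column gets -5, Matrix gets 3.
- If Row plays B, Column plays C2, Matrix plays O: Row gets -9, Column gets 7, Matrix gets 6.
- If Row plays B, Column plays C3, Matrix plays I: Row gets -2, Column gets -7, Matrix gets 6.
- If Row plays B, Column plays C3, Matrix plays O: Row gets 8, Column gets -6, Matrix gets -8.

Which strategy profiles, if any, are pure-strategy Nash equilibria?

Row against (C1, I): payoffs 8, 3 → best response T.
Row against (C1, O): payoffs 1, -3 → best response T.
Row against (C2, I): payoffs -8, -3 → best response B.
Row against (C2, O): payoffs -4, -9 → best response T.
Row against (C3, I): payoffs -6, -2 → best response B.
Row against (C3, O): payoffs -2, 8 → best response B.
Column against (T, I): payoffs 0, -5, 9 → best response C3.
Column against (T, O): payoffs 0, -7, -3 → best response C1.
Column against (B, I): payoffs 5, -5, -7 → best response C1.
Column against (B, O): payoffs 2, 7, -6 → best response C2.
Matrix against (T, C1): payoffs 9, -6 → best response I.
Matrix against (T, C2): payoffs 4, 0 → best response I.
Matrix against (T, C3): payoffs -5, 4 → best response O.
Matrix against (B, C1): payoffs -4, 5 → best response O.
Matrix against (B, C2): payoffs 3, 6 → best response O.
Matrix against (B, C3): payoffs 6, -8 → best response I.
No profile is a mutual best response for all players.

none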